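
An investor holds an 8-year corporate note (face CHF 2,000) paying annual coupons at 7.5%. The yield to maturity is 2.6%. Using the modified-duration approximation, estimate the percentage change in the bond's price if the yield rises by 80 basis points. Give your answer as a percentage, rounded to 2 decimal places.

-5.11%

Periodic yield y = 0.026. Modified duration first:
  t   CF        PV=CF/(1+0.026)^t    t·PV
  1       150.00       146.1988       146.1988
  2       150.00       142.4940       284.9880
  3       150.00       138.8830       416.6491
  4       150.00       135.3636       541.4543
  5       150.00       131.9333       659.6665
  6       150.00       128.5900       771.5398
  7       150.00       125.3314       877.3195
  8     2,150.00     1,750.8929    14,007.1429
  Σ                  2,699.6869    17,704.9590
P = 2,699.6869; D_Mac = 6.55815 yrs; D_mod = 6.55815/(1+0.026) = 6.39196 yrs.
ΔP/P ≈ -D_mod · Δy = -6.39196 × (+0.008) = -0.051136 = -5.1136%.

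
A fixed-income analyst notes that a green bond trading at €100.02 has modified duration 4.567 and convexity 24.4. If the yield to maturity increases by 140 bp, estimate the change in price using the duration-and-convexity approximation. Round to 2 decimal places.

-€6.16

Duration effect: -D_mod·Δy = -4.567 × (+0.014) = -0.063938
Convexity effect: ½·C·(Δy)² = 0.5 × 24.4 × (0.014)² = +0.0023912
ΔP/P ≈ -0.063938 + 0.0023912 = -0.0615468
ΔP ≈ 100.02 × (-0.0615468) = -6.155910936.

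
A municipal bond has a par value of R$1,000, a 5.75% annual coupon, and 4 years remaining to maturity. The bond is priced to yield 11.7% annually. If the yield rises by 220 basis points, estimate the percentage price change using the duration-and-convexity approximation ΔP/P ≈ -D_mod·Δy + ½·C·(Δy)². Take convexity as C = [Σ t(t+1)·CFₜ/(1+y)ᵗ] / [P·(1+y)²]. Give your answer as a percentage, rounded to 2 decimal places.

With y = 0.117:
  t   CF        PV=CF/(1+0.117)^t    t·PV        t(t+1)·PV
  1        57.50        51.4772        51.4772         102.9543
  2        57.50        46.0852        92.1704         276.5112
  3        57.50        41.2580       123.7740         495.0962
  4     1,057.50       679.3095     2,717.2380      13,586.1899
  Σ                    818.1299     2,984.6596      14,460.7516
P = 818.1299; D_Mac = 3.64815 yrs; D_mod = 3.26602 yrs; C = 14.16649.
Duration effect: -3.26602 × (+0.022) = -0.071853
Convexity effect: 0.5 × 14.16649 × (0.022)² = +0.0034283
ΔP/P ≈ -0.071853 + 0.0034283 = -0.068424 = -6.8424%.

-6.84%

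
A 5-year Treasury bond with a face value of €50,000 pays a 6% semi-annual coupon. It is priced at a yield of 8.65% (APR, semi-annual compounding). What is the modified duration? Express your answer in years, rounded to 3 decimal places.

4.171 years

Periodic yield y = 0.04325. First find Macaulay duration:
  t   CF        PV=CF/(1+0.04325)^t    t·PV
  1     1,500.00     1,437.8145     1,437.8145
  2     1,500.00     1,378.2071     2,756.4141
  3     1,500.00     1,321.0708     3,963.2123
  4     1,500.00     1,266.3031     5,065.2126
  5     1,500.00     1,213.8060     6,069.0302
  6     1,500.00     1,163.4853     6,980.9118
  7     1,500.00     1,115.2507     7,806.7549
  8     1,500.00     1,069.0158     8,552.1262
  9     1,500.00     1,024.6976     9,222.2784
  10   51,500.00    33,722.7742   337,227.7425
  Σ                 44,712.4251   389,081.4974
P = 44,712.4251; Macaulay duration = 389,081.4974 / 44,712.4251 = 8.70187 half-year periods = 4.35093 years.
Modified duration = D_Mac / (1 + y) = 4.35093 / 1.04325 = 4.17056 years.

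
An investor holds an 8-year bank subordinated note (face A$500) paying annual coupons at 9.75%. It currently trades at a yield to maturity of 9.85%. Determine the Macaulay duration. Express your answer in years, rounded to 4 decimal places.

Periodic yield y = 0.0985. Discount each cash flow and weight by its year:
  t   CF        PV=CF/(1+0.0985)^t    t·PV
  1        48.75        44.3787        44.3787
  2        48.75        40.3994        80.7987
  3        48.75        36.7768       110.3305
  4        48.75        33.4791       133.9166
  5        48.75        30.4771       152.3857
  6        48.75        27.7443       166.4660
  7        48.75        25.2566       176.7959
  8       548.75       258.8058     2,070.4466
  Σ                    497.3179     2,935.5188
Price P = Σ PV = 497.3179.
Macaulay duration = Σ(t·PV) / P = 2,935.5188 / 497.3179 = 5.90270 years.

5.9027 years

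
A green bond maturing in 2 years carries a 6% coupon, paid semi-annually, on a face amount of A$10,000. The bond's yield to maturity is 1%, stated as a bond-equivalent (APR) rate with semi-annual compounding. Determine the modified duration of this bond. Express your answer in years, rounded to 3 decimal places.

1.909 years

Periodic yield y = 0.005. First find Macaulay duration:
  t   CF        PV=CF/(1+0.005)^t    t·PV
  1       300.00       298.5075       298.5075
  2       300.00       297.0224       594.0447
  3       300.00       295.5446       886.6339
  4    10,300.00    10,096.5495    40,386.1979
  Σ                 10,987.6239    42,165.3839
P = 10,987.6239; Macaulay duration = 42,165.3839 / 10,987.6239 = 3.83753 half-year periods = 1.91877 years.
Modified duration = D_Mac / (1 + y) = 1.91877 / 1.005 = 1.90922 years.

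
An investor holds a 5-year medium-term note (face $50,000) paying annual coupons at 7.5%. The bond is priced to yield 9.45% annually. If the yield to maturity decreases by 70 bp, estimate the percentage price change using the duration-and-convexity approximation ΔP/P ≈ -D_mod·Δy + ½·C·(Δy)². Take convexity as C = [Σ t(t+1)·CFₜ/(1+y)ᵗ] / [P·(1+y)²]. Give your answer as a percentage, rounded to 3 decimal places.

+2.814%

With y = 0.0945:
  t   CF        PV=CF/(1+0.0945)^t    t·PV        t(t+1)·PV
  1     3,750.00     3,426.2220     3,426.2220       6,852.4440
  2     3,750.00     3,130.3993     6,260.7986      18,782.3957
  3     3,750.00     2,860.1181     8,580.3544      34,321.4175
  4     3,750.00     2,613.1733    10,452.6930      52,263.4650
  5    53,750.00    34,221.5471   171,107.7354   1,026,646.4122
  Σ                 46,251.4598   199,827.8033   1,138,866.1345
P = 46,251.4598; D_Mac = 4.32046 yrs; D_mod = 3.94743 yrs; C = 20.55492.
Duration effect: -3.94743 × (-0.007) = +0.027632
Convexity effect: 0.5 × 20.55492 × (-0.007)² = +0.0005036
ΔP/P ≈ +0.027632 + 0.0005036 = +0.028136 = +2.8136%.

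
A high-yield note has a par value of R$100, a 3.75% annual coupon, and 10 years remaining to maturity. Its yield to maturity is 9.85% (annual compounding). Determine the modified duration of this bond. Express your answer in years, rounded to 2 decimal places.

7.32 years

Periodic yield y = 0.0985. First find Macaulay duration:
  t   CF        PV=CF/(1+0.0985)^t    t·PV
  1         3.75         3.4137         3.4137
  2         3.75         3.1076         6.2153
  3         3.75         2.8290         8.4870
  4         3.75         2.5753        10.3013
  5         3.75         2.3444        11.7220
  6         3.75         2.1342        12.8051
  7         3.75         1.9428        13.5997
  8         3.75         1.7686        14.1488
  9         3.75         1.6100        14.4902
  10      103.75        40.5497       405.4969
  Σ                     62.2754       500.6799
P = 62.2754; Macaulay duration = 500.6799 / 62.2754 = 8.03977 years.
Modified duration = D_Mac / (1 + y) = 8.03977 / 1.0985 = 7.31886 years.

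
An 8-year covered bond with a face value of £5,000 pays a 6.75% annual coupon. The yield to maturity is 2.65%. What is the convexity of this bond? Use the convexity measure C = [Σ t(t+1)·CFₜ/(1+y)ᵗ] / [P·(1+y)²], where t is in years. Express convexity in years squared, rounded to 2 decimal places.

53.01

With y = 0.0265:
  t   CF        PV=CF/(1+0.0265)^t    t·PV        t(t+1)·PV
  1       337.50       328.7871       328.7871         657.5743
  2       337.50       320.2992       640.5984       1,921.7953
  3       337.50       312.0304       936.0912       3,744.3649
  4       337.50       303.9751     1,215.9003       6,079.5013
  5       337.50       296.1277     1,480.6384       8,883.8305
  6       337.50       288.4829     1,730.8973      12,116.2812
  7       337.50       281.0354     1,967.2481      15,737.9850
  8     5,337.50     4,329.7843    34,638.2742     311,744.4675
  Σ                  6,460.5221    42,938.4351     360,885.8000
P = 6,460.5221.
Convexity = Σ t(t+1)·PV / [P·(1+y)²] = 360,885.8000 / (6,460.5221 × 1.053702) = 53.01323.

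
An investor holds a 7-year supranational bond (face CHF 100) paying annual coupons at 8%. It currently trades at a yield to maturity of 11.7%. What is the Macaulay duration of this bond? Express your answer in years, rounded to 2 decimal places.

Periodic yield y = 0.117. Discount each cash flow and weight by its year:
  t   CF        PV=CF/(1+0.117)^t    t·PV
  1         8.00         7.1620         7.1620
  2         8.00         6.4119        12.8237
  3         8.00         5.7402        17.2207
  4         8.00         5.1390        20.5559
  5         8.00         4.6007        23.0035
  6         8.00         4.1188        24.7128
  7       108.00        49.7796       348.4573
  Σ                     82.9522       453.9361
Price P = Σ PV = 82.9522.
Macaulay duration = Σ(t·PV) / P = 453.9361 / 82.9522 = 5.47226 years.

5.47 years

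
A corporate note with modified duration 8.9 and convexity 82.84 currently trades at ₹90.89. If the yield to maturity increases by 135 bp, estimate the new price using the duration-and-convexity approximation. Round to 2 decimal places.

₹80.66

Duration effect: -D_mod·Δy = -8.9 × (+0.0135) = -0.120150
Convexity effect: ½·C·(Δy)² = 0.5 × 82.84 × (0.0135)² = +0.007548795
ΔP/P ≈ -0.120150 + 0.007548795 = -0.112601205
New price ≈ 90.89 × (1 - 0.112601205) = 80.65567647755.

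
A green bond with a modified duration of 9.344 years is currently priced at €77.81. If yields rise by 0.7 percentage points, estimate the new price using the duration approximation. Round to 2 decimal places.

Duration approximation: ΔP/P ≈ -D_mod · Δy = -9.344 × (+0.007) = -0.065408.
New price ≈ 77.81 × (1 - 0.065408) = 72.72060352.

€72.72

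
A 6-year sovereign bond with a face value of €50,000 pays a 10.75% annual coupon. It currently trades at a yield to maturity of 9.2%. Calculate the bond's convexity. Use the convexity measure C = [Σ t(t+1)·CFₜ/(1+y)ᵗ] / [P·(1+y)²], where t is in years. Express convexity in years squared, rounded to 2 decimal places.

25.69

With y = 0.092:
  t   CF        PV=CF/(1+0.092)^t    t·PV        t(t+1)·PV
  1     5,375.00     4,922.1612     4,922.1612       9,844.3223
  2     5,375.00     4,507.4736     9,014.9472      27,044.8416
  3     5,375.00     4,127.7231    12,383.1692      49,532.6769
  4     5,375.00     3,779.9662    15,119.8648      75,599.3238
  5     5,375.00     3,461.5075    17,307.5375     103,845.2250
  6    55,375.00    32,657.1220   195,942.7322   1,371,599.1251
  Σ                 53,455.9536   254,690.4120   1,637,465.5147
P = 53,455.9536.
Convexity = Σ t(t+1)·PV / [P·(1+y)²] = 1,637,465.5147 / (53,455.9536 × 1.192464) = 25.68803.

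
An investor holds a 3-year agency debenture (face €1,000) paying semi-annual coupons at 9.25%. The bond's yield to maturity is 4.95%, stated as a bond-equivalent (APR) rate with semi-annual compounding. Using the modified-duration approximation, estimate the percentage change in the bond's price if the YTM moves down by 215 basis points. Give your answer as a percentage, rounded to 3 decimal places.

Periodic yield y = 0.02475. Modified duration first:
  t   CF        PV=CF/(1+0.02475)^t    t·PV
  1        46.25        45.1330        45.1330
  2        46.25        44.0429        88.0858
  3        46.25        42.9792       128.9375
  4        46.25        41.9411       167.7645
  5        46.25        40.9281       204.6407
  6     1,046.25       903.4995     5,420.9969
  Σ                  1,118.5238     6,055.5584
P = 1,118.5238; D_Mac = 5.41388 half-year periods = 2.70694 yrs; D_mod = 2.70694/(1+0.02475) = 2.64156 yrs.
ΔP/P ≈ -D_mod · Δy = -2.64156 × (-0.0215) = +0.056794 = +5.6794%.

+5.679%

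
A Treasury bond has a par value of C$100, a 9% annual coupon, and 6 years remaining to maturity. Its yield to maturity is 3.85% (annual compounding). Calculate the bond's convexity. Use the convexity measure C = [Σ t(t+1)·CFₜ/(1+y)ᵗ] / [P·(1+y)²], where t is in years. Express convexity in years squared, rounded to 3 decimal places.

With y = 0.0385:
  t   CF        PV=CF/(1+0.0385)^t    t·PV        t(t+1)·PV
  1         9.00         8.6663         8.6663          17.3327
  2         9.00         8.3451        16.6901          50.0704
  3         9.00         8.0357        24.1071          96.4282
  4         9.00         7.7378        30.9511         154.7556
  5         9.00         7.4509        37.2546         223.5277
  6       109.00        86.8935       521.3612       3,649.5287
  Σ                    127.1293       639.0305       4,191.6433
P = 127.1293.
Convexity = Σ t(t+1)·PV / [P·(1+y)²] = 4,191.6433 / (127.1293 × 1.078482) = 30.57212.

30.572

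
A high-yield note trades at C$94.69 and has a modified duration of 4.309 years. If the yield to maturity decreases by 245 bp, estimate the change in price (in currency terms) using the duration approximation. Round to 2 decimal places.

+C$10.00

Duration approximation: ΔP/P ≈ -D_mod · Δy = -4.309 × (-0.0245) = +0.1055705.
ΔP ≈ 94.69 × (+0.1055705) = +9.996470645.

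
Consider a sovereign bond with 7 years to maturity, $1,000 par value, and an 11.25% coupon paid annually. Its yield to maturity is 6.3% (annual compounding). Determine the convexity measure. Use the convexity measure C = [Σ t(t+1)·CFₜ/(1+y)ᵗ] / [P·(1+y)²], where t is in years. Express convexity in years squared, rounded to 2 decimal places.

34.80

With y = 0.063:
  t   CF        PV=CF/(1+0.063)^t    t·PV        t(t+1)·PV
  1       112.50       105.8325       105.8325         211.6651
  2       112.50        99.5603       199.1205         597.3615
  3       112.50        93.6597       280.9791       1,123.9163
  4       112.50        88.1088       352.4353       1,762.1767
  5       112.50        82.8870       414.4348       2,486.6087
  6       112.50        77.9746       467.8474       3,274.9315
  7     1,112.50       725.3827     5,077.6786      40,621.4288
  Σ                  1,273.4055     6,898.3282      50,078.0887
P = 1,273.4055.
Convexity = Σ t(t+1)·PV / [P·(1+y)²] = 50,078.0887 / (1,273.4055 × 1.129969) = 34.80282.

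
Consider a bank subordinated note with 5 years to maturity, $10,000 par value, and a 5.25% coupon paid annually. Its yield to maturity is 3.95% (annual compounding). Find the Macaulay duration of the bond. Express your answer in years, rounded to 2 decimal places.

Periodic yield y = 0.0395. Discount each cash flow and weight by its year:
  t   CF        PV=CF/(1+0.0395)^t    t·PV
  1       525.00       505.0505       505.0505
  2       525.00       485.8591       971.7181
  3       525.00       467.3969     1,402.1907
  4       525.00       449.6363     1,798.5450
  5    10,525.00     8,671.6080    43,358.0399
  Σ                 10,579.5507    48,035.5443
Price P = Σ PV = 10,579.5507.
Macaulay duration = Σ(t·PV) / P = 48,035.5443 / 10,579.5507 = 4.54041 years.

4.54 years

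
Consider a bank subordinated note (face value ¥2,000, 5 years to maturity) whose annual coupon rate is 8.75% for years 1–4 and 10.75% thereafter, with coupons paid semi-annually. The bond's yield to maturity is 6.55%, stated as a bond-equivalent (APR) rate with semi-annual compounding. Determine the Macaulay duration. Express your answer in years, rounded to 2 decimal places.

Periodic yield y = 0.03275. Discount each cash flow and weight by its period:
  t   CF        PV=CF/(1+0.03275)^t    t·PV
  1        87.50        84.7252        84.7252
  2        87.50        82.0385       164.0770
  3        87.50        79.4369       238.3108
  4        87.50        76.9179       307.6715
  5        87.50        74.4787       372.3935
  6        87.50        72.1169       432.7012
  7        87.50        69.8299       488.8095
  8        87.50        67.6155       540.9242
  9       107.50        80.4362       723.9259
  10    2,107.50     1,526.9174    15,269.1741
  Σ                  2,214.5132    18,622.7129
Price P = Σ PV = 2,214.5132.
Macaulay duration = Σ(t·PV) / P = 18,622.7129 / 2,214.5132 = 8.40939 half-year periods.
In years: 8.40939 / 2 = 4.20470 years.

4.20 years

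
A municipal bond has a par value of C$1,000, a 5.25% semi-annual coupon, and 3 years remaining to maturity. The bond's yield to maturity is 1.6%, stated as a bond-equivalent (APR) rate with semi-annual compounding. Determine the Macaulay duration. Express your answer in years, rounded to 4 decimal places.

Periodic yield y = 0.008. Discount each cash flow and weight by its period:
  t   CF        PV=CF/(1+0.008)^t    t·PV
  1        26.25        26.0417        26.0417
  2        26.25        25.8350        51.6700
  3        26.25        25.6299        76.8898
  4        26.25        25.4265       101.7061
  5        26.25        25.2247       126.1237
  6     1,026.25       978.3404     5,870.0423
  Σ                  1,106.4982     6,252.4736
Price P = Σ PV = 1,106.4982.
Macaulay duration = Σ(t·PV) / P = 6,252.4736 / 1,106.4982 = 5.65069 half-year periods.
In years: 5.65069 / 2 = 2.82534 years.

2.8253 years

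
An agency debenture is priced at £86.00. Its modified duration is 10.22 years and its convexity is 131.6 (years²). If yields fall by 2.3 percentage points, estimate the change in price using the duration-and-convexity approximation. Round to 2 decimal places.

Duration effect: -D_mod·Δy = -10.22 × (-0.023) = +0.235060
Convexity effect: ½·C·(Δy)² = 0.5 × 131.6 × (-0.023)² = +0.0348082
ΔP/P ≈ +0.235060 + 0.0348082 = +0.2698682
ΔP ≈ 86.00 × (+0.2698682) = +23.2086652.

+£23.21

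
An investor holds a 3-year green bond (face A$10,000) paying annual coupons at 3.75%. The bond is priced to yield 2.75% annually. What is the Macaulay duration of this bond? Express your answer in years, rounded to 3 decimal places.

Periodic yield y = 0.0275. Discount each cash flow and weight by its year:
  t   CF        PV=CF/(1+0.0275)^t    t·PV
  1       375.00       364.9635       364.9635
  2       375.00       355.1956       710.3912
  3    10,375.00     9,564.0671    28,692.2013
  Σ                 10,284.2262    29,767.5560
Price P = Σ PV = 10,284.2262.
Macaulay duration = Σ(t·PV) / P = 29,767.5560 / 10,284.2262 = 2.89449 years.

2.894 years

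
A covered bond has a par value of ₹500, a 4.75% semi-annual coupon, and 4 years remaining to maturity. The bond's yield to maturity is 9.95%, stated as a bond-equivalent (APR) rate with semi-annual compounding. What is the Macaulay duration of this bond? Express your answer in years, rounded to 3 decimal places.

3.653 years

Periodic yield y = 0.04975. Discount each cash flow and weight by its period:
  t   CF        PV=CF/(1+0.04975)^t    t·PV
  1       11.875        11.3122        11.3122
  2       11.875        10.7761        21.5522
  3       11.875        10.2654        30.7962
  4       11.875         9.7789        39.1156
  5       11.875         9.3155        46.5773
  6       11.875         8.8740        53.2439
  7       11.875         8.4534        59.1739
  8      511.875       347.1178     2,776.9422
  Σ                    415.8933     3,038.7135
Price P = Σ PV = 415.8933.
Macaulay duration = Σ(t·PV) / P = 3,038.7135 / 415.8933 = 7.30647 half-year periods.
In years: 7.30647 / 2 = 3.65324 years.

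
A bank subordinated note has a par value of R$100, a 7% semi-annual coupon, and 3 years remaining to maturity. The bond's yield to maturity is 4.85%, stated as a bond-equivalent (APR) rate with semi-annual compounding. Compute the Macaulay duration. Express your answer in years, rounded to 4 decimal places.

Periodic yield y = 0.02425. Discount each cash flow and weight by its period:
  t   CF        PV=CF/(1+0.02425)^t    t·PV
  1         3.50         3.4171         3.4171
  2         3.50         3.3362         6.6725
  3         3.50         3.2572         9.7717
  4         3.50         3.1801        12.7205
  5         3.50         3.1048        15.5242
  6       103.50        89.6406       537.8433
  Σ                    105.9361       585.9493
Price P = Σ PV = 105.9361.
Macaulay duration = Σ(t·PV) / P = 585.9493 / 105.9361 = 5.53116 half-year periods.
In years: 5.53116 / 2 = 2.76558 years.

2.7656 years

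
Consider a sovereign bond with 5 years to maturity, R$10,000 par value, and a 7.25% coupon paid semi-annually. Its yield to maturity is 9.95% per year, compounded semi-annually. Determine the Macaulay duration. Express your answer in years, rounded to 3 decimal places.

4.234 years

Periodic yield y = 0.04975. Discount each cash flow and weight by its period:
  t   CF        PV=CF/(1+0.04975)^t    t·PV
  1       362.50       345.3203       345.3203
  2       362.50       328.9548       657.9096
  3       362.50       313.3649       940.0947
  4       362.50       298.5138     1,194.0554
  5       362.50       284.3666     1,421.8330
  6       362.50       270.8898     1,625.3390
  7       362.50       258.0518     1,806.3623
  8       362.50       245.8221     1,966.5769
  9       362.50       234.1721     2,107.5485
  10   10,362.50     6,376.8428    63,768.4279
  Σ                  8,956.2990    75,833.4677
Price P = Σ PV = 8,956.2990.
Macaulay duration = Σ(t·PV) / P = 75,833.4677 / 8,956.2990 = 8.46705 half-year periods.
In years: 8.46705 / 2 = 4.23353 years.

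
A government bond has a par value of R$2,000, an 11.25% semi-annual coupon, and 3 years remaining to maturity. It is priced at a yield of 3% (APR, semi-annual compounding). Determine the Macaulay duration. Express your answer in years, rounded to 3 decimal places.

2.670 years

Periodic yield y = 0.015. Discount each cash flow and weight by its period:
  t   CF        PV=CF/(1+0.015)^t    t·PV
  1       112.50       110.8374       110.8374
  2       112.50       109.1994       218.3989
  3       112.50       107.5857       322.7570
  4       112.50       105.9957       423.9829
  5       112.50       104.4293       522.1464
  6     2,112.50     1,931.9704    11,591.8223
  Σ                  2,470.0179    13,189.9449
Price P = Σ PV = 2,470.0179.
Macaulay duration = Σ(t·PV) / P = 13,189.9449 / 2,470.0179 = 5.34002 half-year periods.
In years: 5.34002 / 2 = 2.67001 years.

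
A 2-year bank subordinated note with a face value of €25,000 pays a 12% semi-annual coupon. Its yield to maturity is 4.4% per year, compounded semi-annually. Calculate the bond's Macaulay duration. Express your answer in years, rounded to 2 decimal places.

1.85 years

Periodic yield y = 0.022. Discount each cash flow and weight by its period:
  t   CF        PV=CF/(1+0.022)^t    t·PV
  1     1,500.00     1,467.7104     1,467.7104
  2     1,500.00     1,436.1158     2,872.2316
  3     1,500.00     1,405.2014     4,215.6042
  4    26,500.00    24,290.8264    97,163.3057
  Σ                 28,599.8540   105,718.8519
Price P = Σ PV = 28,599.8540.
Macaulay duration = Σ(t·PV) / P = 105,718.8519 / 28,599.8540 = 3.69648 half-year periods.
In years: 3.69648 / 2 = 1.84824 years.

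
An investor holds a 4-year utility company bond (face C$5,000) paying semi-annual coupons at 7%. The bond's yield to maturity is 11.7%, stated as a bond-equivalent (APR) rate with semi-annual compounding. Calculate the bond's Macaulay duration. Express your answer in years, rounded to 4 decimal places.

Periodic yield y = 0.0585. Discount each cash flow and weight by its period:
  t   CF        PV=CF/(1+0.0585)^t    t·PV
  1       175.00       165.3283       165.3283
  2       175.00       156.1911       312.3822
  3       175.00       147.5589       442.6768
  4       175.00       139.4038       557.6152
  5       175.00       131.6994       658.4969
  6       175.00       124.4208       746.5246
  7       175.00       117.5444       822.8109
  8     5,175.00     3,283.8511    26,270.8087
  Σ                  4,265.9978    29,976.6436
Price P = Σ PV = 4,265.9978.
Macaulay duration = Σ(t·PV) / P = 29,976.6436 / 4,265.9978 = 7.02688 half-year periods.
In years: 7.02688 / 2 = 3.51344 years.

3.5134 years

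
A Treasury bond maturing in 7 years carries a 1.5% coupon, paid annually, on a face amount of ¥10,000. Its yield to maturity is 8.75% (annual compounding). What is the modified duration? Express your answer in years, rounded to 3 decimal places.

Periodic yield y = 0.0875. First find Macaulay duration:
  t   CF        PV=CF/(1+0.0875)^t    t·PV
  1       150.00       137.9310       137.9310
  2       150.00       126.8331       253.6663
  3       150.00       116.6282       349.8845
  4       150.00       107.2443       428.9772
  5       150.00        98.6154       493.0772
  6       150.00        90.6809       544.0852
  7    10,150.00     5,642.3651    39,496.5555
  Σ                  6,320.2980    41,704.1770
P = 6,320.2980; Macaulay duration = 41,704.1770 / 6,320.2980 = 6.59845 years.
Modified duration = D_Mac / (1 + y) = 6.59845 / 1.0875 = 6.06754 years.

6.068 years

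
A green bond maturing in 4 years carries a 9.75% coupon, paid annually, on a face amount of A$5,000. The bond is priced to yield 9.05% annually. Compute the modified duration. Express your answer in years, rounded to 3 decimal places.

Periodic yield y = 0.0905. First find Macaulay duration:
  t   CF        PV=CF/(1+0.0905)^t    t·PV
  1       487.50       447.0426       447.0426
  2       487.50       409.9428       819.8856
  3       487.50       375.9219     1,127.7657
  4     5,487.50     3,880.3585    15,521.4341
  Σ                  5,113.2659    17,916.1280
P = 5,113.2659; Macaulay duration = 17,916.1280 / 5,113.2659 = 3.50385 years.
Modified duration = D_Mac / (1 + y) = 3.50385 / 1.0905 = 3.21307 years.

3.213 years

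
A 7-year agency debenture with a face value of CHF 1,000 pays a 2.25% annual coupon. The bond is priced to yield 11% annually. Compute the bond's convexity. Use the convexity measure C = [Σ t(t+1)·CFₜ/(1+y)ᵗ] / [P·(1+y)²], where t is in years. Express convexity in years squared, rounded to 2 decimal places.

With y = 0.11:
  t   CF        PV=CF/(1+0.11)^t    t·PV        t(t+1)·PV
  1        22.50        20.2703        20.2703          40.5405
  2        22.50        18.2615        36.5230         109.5690
  3        22.50        16.4518        49.3554         197.4217
  4        22.50        14.8214        59.2858         296.4289
  5        22.50        13.3527        66.7633         400.5796
  6        22.50        12.0294        72.1765         505.2356
  7     1,022.50       492.4957     3,447.4701      27,579.7606
  Σ                    587.6828     3,751.8443      29,129.5360
P = 587.6828.
Convexity = Σ t(t+1)·PV / [P·(1+y)²] = 29,129.5360 / (587.6828 × 1.232100) = 40.22950.

40.23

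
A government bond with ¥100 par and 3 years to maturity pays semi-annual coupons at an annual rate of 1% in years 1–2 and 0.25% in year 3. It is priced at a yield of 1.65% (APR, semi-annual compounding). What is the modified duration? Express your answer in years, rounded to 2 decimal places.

2.94 years

Periodic yield y = 0.00825. First find Macaulay duration:
  t   CF        PV=CF/(1+0.00825)^t    t·PV
  1        0.500         0.4959         0.4959
  2        0.500         0.4919         0.9837
  3        0.500         0.4878         1.4635
  4        0.500         0.4838         1.9353
  5        0.125         0.1200         0.5998
  6      100.125        95.3088       571.8530
  Σ                     97.3882       577.3313
P = 97.3882; Macaulay duration = 577.3313 / 97.3882 = 5.92814 half-year periods = 2.96407 years.
Modified duration = D_Mac / (1 + y) = 2.96407 / 1.00825 = 2.93982 years.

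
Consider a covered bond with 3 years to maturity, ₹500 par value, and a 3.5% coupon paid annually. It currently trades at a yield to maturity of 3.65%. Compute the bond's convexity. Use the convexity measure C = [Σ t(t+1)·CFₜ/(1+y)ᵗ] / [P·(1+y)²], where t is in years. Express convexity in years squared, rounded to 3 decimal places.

With y = 0.0365:
  t   CF        PV=CF/(1+0.0365)^t    t·PV        t(t+1)·PV
  1        17.50        16.8837        16.8837          33.7675
  2        17.50        16.2892        32.5784          97.7351
  3       517.50       464.7318     1,394.1955       5,576.7822
  Σ                    497.9048     1,443.6577       5,708.2848
P = 497.9048.
Convexity = Σ t(t+1)·PV / [P·(1+y)²] = 5,708.2848 / (497.9048 × 1.074332) = 10.67138.

10.671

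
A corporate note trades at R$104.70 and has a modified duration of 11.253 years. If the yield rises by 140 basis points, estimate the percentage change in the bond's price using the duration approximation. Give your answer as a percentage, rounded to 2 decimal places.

Duration approximation: ΔP/P ≈ -D_mod · Δy = -11.253 × (+0.014) = -0.157542.
As a percentage: -15.7542%.

-15.75%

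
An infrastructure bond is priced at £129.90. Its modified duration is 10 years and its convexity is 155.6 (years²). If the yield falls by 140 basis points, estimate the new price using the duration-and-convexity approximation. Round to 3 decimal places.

Duration effect: -D_mod·Δy = -10 × (-0.014) = +0.140000
Convexity effect: ½·C·(Δy)² = 0.5 × 155.6 × (-0.014)² = +0.0152488
ΔP/P ≈ +0.140000 + 0.0152488 = +0.1552488
New price ≈ 129.90 × (1 + 0.1552488) = 150.06681912.

£150.067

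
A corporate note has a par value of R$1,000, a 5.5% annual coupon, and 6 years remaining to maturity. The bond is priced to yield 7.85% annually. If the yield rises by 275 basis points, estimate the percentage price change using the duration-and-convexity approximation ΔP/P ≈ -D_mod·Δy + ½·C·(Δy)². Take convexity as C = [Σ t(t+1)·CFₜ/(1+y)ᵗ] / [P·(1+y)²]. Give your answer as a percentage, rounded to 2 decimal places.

-12.18%

With y = 0.0785:
  t   CF        PV=CF/(1+0.0785)^t    t·PV        t(t+1)·PV
  1        55.00        50.9968        50.9968         101.9935
  2        55.00        47.2849        94.5698         283.7093
  3        55.00        43.8432       131.5296         526.1184
  4        55.00        40.6520       162.6081         813.0403
  5        55.00        37.6931       188.4655       1,130.7932
  6     1,055.00       670.3962     4,022.3774      28,156.6416
  Σ                    890.8662     4,650.5471      31,012.2964
P = 890.8662; D_Mac = 5.22025 yrs; D_mod = 4.84029 yrs; C = 29.92824.
Duration effect: -4.84029 × (+0.0275) = -0.133108
Convexity effect: 0.5 × 29.92824 × (0.0275)² = +0.0113166
ΔP/P ≈ -0.133108 + 0.0113166 = -0.121791 = -12.1791%.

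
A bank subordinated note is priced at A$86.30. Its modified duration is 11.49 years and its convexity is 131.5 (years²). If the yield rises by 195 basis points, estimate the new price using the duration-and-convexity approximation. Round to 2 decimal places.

A$69.12

Duration effect: -D_mod·Δy = -11.49 × (+0.0195) = -0.224055
Convexity effect: ½·C·(Δy)² = 0.5 × 131.5 × (0.0195)² = +0.0250014375
ΔP/P ≈ -0.224055 + 0.0250014375 = -0.1990535625
New price ≈ 86.30 × (1 - 0.1990535625) = 69.12167755625.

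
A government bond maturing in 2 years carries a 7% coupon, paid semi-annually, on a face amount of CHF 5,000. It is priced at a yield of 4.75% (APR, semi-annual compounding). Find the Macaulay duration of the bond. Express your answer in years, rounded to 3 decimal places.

1.903 years

Periodic yield y = 0.02375. Discount each cash flow and weight by its period:
  t   CF        PV=CF/(1+0.02375)^t    t·PV
  1       175.00       170.9402       170.9402
  2       175.00       166.9745       333.9491
  3       175.00       163.1009       489.3026
  4     5,175.00     4,711.2342    18,844.9368
  Σ                  5,212.2498    19,839.1287
Price P = Σ PV = 5,212.2498.
Macaulay duration = Σ(t·PV) / P = 19,839.1287 / 5,212.2498 = 3.80625 half-year periods.
In years: 3.80625 / 2 = 1.90313 years.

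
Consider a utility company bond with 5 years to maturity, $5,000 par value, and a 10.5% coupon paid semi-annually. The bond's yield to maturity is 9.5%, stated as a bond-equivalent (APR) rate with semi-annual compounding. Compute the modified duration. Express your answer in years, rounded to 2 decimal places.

3.85 years

Periodic yield y = 0.0475. First find Macaulay duration:
  t   CF        PV=CF/(1+0.0475)^t    t·PV
  1       262.50       250.5967       250.5967
  2       262.50       239.2331       478.4662
  3       262.50       228.3848       685.1544
  4       262.50       218.0285       872.1138
  5       262.50       208.1417     1,040.7086
  6       262.50       198.7033     1,192.2199
  7       262.50       189.6929     1,327.8503
  8       262.50       181.0911     1,448.7286
  9       262.50       172.8793     1,555.9138
  10    5,262.50     3,308.6573    33,086.5734
  Σ                  5,195.4087    41,938.3258
P = 5,195.4087; Macaulay duration = 41,938.3258 / 5,195.4087 = 8.07219 half-year periods = 4.03609 years.
Modified duration = D_Mac / (1 + y) = 4.03609 / 1.0475 = 3.85307 years.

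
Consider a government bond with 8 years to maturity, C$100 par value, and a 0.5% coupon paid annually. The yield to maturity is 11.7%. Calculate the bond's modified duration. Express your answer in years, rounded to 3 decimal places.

6.953 years

Periodic yield y = 0.117. First find Macaulay duration:
  t   CF        PV=CF/(1+0.117)^t    t·PV
  1         0.50         0.4476         0.4476
  2         0.50         0.4007         0.8015
  3         0.50         0.3588         1.0763
  4         0.50         0.3212         1.2847
  5         0.50         0.2875         1.4377
  6         0.50         0.2574         1.5446
  7         0.50         0.2305         1.6132
  8       100.50        41.4706       331.7651
  Σ                     43.7744       339.9707
P = 43.7744; Macaulay duration = 339.9707 / 43.7744 = 7.76643 years.
Modified duration = D_Mac / (1 + y) = 7.76643 / 1.117 = 6.95294 years.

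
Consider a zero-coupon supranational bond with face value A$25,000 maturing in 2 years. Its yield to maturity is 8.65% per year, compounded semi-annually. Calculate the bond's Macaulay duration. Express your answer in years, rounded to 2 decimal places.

2.00 years

A zero-coupon bond has a single cash flow at maturity, so its Macaulay duration equals its maturity: 2 years.
(Equivalently: 4 semi-annual periods ÷ 2 = 2 years.)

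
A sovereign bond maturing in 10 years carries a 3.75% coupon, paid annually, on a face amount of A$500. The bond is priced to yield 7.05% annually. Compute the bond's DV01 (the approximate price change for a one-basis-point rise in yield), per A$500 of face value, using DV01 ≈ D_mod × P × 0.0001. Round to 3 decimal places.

Periodic yield y = 0.0705.
  t   CF        PV=CF/(1+0.0705)^t    t·PV
  1        18.75        17.5152        17.5152
  2        18.75        16.3617        32.7234
  3        18.75        15.2841        45.8524
  4        18.75        14.2776        57.1103
  5        18.75        13.3373        66.6865
  6        18.75        12.4589        74.7537
  7        18.75        11.6384        81.4690
  8        18.75        10.8720        86.9757
  9        18.75        10.1560        91.4037
  10      518.75       262.4771     2,624.7708
  Σ                    384.3783     3,179.2607
P = 384.3783; D_Mac = 8.27118 yrs; D_mod = 7.72646 yrs.
DV01 ≈ 7.72646 × 384.3783 × 0.0001 = 0.296988.

A$0.297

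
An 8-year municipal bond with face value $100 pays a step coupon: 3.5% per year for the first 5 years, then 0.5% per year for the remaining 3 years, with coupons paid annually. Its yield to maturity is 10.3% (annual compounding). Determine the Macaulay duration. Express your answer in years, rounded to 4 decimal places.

6.8381 years

Periodic yield y = 0.103. Discount each cash flow and weight by its year:
  t   CF        PV=CF/(1+0.103)^t    t·PV
  1         3.50         3.1732         3.1732
  2         3.50         2.8768         5.7537
  3         3.50         2.6082         7.8246
  4         3.50         2.3646         9.4586
  5         3.50         2.1438        10.7192
  6         0.50         0.2777         1.6660
  7         0.50         0.2517         1.7621
  8       100.50        45.8735       366.9881
  Σ                     59.5696       407.3454
Price P = Σ PV = 59.5696.
Macaulay duration = Σ(t·PV) / P = 407.3454 / 59.5696 = 6.83814 years.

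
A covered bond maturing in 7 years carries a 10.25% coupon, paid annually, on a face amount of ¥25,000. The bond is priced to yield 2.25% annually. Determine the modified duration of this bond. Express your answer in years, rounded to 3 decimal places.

5.534 years

Periodic yield y = 0.0225. First find Macaulay duration:
  t   CF        PV=CF/(1+0.0225)^t    t·PV
  1     2,562.50     2,506.1125     2,506.1125
  2     2,562.50     2,450.9657     4,901.9315
  3     2,562.50     2,397.0325     7,191.0975
  4     2,562.50     2,344.2861     9,377.1443
  5     2,562.50     2,292.7003    11,463.5016
  6     2,562.50     2,242.2497    13,453.4982
  7    27,562.50    23,587.1457   165,110.0200
  Σ                 37,820.4925   214,003.3055
P = 37,820.4925; Macaulay duration = 214,003.3055 / 37,820.4925 = 5.65840 years.
Modified duration = D_Mac / (1 + y) = 5.65840 / 1.0225 = 5.53388 years.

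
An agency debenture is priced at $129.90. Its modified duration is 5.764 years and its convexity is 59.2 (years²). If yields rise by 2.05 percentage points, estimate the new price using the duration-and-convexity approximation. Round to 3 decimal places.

$116.167

Duration effect: -D_mod·Δy = -5.764 × (+0.0205) = -0.118162
Convexity effect: ½·C·(Δy)² = 0.5 × 59.2 × (0.0205)² = +0.0124394
ΔP/P ≈ -0.118162 + 0.0124394 = -0.1057226
New price ≈ 129.90 × (1 - 0.1057226) = 116.16663426.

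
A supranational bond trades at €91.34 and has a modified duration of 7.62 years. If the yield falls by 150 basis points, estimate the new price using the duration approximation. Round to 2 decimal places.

€101.78

Duration approximation: ΔP/P ≈ -D_mod · Δy = -7.62 × (-0.015) = +0.114300.
New price ≈ 91.34 × (1 + 0.114300) = 101.780162.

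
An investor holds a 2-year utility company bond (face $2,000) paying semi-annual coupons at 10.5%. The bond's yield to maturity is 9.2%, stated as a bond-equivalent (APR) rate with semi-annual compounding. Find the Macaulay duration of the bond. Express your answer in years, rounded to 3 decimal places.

Periodic yield y = 0.046. Discount each cash flow and weight by its period:
  t   CF        PV=CF/(1+0.046)^t    t·PV
  1       105.00       100.3824       100.3824
  2       105.00        95.9679       191.9358
  3       105.00        91.7475       275.2425
  4     2,105.00     1,758.4311     7,033.7245
  Σ                  2,046.5289     7,601.2852
Price P = Σ PV = 2,046.5289.
Macaulay duration = Σ(t·PV) / P = 7,601.2852 / 2,046.5289 = 3.71423 half-year periods.
In years: 3.71423 / 2 = 1.85712 years.

1.857 years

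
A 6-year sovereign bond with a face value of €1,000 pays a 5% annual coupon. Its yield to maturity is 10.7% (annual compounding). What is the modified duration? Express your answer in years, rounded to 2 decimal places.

4.71 years

Periodic yield y = 0.107. First find Macaulay duration:
  t   CF        PV=CF/(1+0.107)^t    t·PV
  1        50.00        45.1671        45.1671
  2        50.00        40.8014        81.6027
  3        50.00        36.8576       110.5728
  4        50.00        33.2950       133.1802
  5        50.00        30.0768       150.3841
  6     1,050.00       570.5630     3,423.3778
  Σ                    756.7609     3,944.2847
P = 756.7609; Macaulay duration = 3,944.2847 / 756.7609 = 5.21206 years.
Modified duration = D_Mac / (1 + y) = 5.21206 / 1.107 = 4.70828 years.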